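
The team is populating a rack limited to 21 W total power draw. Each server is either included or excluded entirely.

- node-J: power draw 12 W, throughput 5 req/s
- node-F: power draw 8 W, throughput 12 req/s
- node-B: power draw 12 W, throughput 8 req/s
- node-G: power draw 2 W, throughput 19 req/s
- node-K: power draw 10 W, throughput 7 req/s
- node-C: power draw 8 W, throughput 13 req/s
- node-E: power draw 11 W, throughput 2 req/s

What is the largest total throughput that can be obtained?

Take node-F, node-G, and node-C: power draw 8 + 2 + 8 = 18 ≤ 21, throughput 12 + 19 + 13 = 44.
No other feasible combination does better.

44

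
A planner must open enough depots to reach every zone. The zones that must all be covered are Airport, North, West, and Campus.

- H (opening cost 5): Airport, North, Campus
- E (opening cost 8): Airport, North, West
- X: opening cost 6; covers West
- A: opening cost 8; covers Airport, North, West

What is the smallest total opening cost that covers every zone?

11

Choose H and X: together they cover Airport, North, West, Campus — every zone.
Total opening cost: 5 + 6 = 11.
No cover costs less than 11.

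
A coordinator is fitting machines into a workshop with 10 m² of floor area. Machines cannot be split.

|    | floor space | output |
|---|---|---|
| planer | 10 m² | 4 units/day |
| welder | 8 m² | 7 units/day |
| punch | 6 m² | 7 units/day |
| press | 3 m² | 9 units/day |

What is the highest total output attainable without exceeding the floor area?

Take punch and press: floor space 6 + 3 = 9 ≤ 10, output 7 + 9 = 16.
No other feasible combination does better.

16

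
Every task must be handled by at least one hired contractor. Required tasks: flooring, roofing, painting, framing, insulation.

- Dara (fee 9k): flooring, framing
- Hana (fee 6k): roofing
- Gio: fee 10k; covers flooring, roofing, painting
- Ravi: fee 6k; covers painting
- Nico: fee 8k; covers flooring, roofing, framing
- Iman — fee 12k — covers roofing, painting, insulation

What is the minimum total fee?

20

The greedy cost-per-new-task heuristic would pick Nico, Ravi, and Iman for 26, but a cheaper cover exists.
Choose Nico and Iman: together they cover flooring, roofing, painting, framing, insulation — every task.
Total fee: 8 + 12 = 20.
No cover costs less than 20.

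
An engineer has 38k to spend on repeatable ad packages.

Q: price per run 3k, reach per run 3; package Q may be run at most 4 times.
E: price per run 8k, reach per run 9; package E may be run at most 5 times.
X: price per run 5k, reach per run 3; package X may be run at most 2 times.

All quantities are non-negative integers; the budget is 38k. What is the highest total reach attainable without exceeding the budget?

42

E has the best ratio (9/8); taking only E gives at most 4×9 = 36 (stopped by the price limit).
Mixing does better — 2×Q and 4×E: price 38 ≤ 38, reach 2·3 + 4·9 = 42.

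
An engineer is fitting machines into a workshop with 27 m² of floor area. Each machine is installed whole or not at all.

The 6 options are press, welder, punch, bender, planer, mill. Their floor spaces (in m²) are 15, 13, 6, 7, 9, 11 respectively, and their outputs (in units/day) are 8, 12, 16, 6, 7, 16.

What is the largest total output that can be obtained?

Allowing fractional choices, the relaxed optimum would be about 41.2, but machines are indivisible.
punch + planer + mill: floor space 6 + 9 + 11 = 26 ≤ 27, output 16 + 7 + 16 = 39.
punch + bender + mill: floor space 6 + 7 + 11 = 24 ≤ 27, output 16 + 6 + 16 = 38.
welder + punch + bender: floor space 13 + 6 + 7 = 26 ≤ 27, output 12 + 16 + 6 = 34.
Best is punch, planer, and mill with total output 39.

39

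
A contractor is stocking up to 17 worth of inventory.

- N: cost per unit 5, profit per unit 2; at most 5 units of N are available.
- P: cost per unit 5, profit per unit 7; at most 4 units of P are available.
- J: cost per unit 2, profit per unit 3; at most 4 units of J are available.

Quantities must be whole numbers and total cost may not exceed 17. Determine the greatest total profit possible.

J has the best ratio (3/2); taking only J gives at most 4×3 = 12 (stopped by the supply cap of 4).
Mixing does better — 3×P and 1×J: cost 17 ≤ 17, profit 3·7 + 1·3 = 24.

24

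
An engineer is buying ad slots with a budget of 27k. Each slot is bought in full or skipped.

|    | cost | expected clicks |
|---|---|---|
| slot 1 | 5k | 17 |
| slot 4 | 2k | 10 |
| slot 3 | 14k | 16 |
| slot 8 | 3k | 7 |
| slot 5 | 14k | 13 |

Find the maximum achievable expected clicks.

50

Take slot 1, slot 4, slot 3, and slot 8: cost 5 + 2 + 14 + 3 = 24 ≤ 27, expected clicks 17 + 10 + 16 + 7 = 50.
No other feasible combination does better.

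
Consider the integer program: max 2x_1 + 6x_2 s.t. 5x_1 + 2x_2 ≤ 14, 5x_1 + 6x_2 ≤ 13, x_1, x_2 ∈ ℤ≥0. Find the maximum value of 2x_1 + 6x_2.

Relaxing integrality, the LP optimum is 13.00 at (x_1,x_2) = (0, 2.17), which is not an integer point.
(x_1,x_2)=(0,2): 5·0+2·2=4≤14, 5·0+6·2=12≤13, objective 12.
(x_1,x_2)=(1,1): 5·1+2·1=7≤14, 5·1+6·1=11≤13, objective 8.
(x_1,x_2)=(0,1): 5·0+2·1=2≤14, 5·0+6·1=6≤13, objective 6.
No feasible integer point exceeds 12.

12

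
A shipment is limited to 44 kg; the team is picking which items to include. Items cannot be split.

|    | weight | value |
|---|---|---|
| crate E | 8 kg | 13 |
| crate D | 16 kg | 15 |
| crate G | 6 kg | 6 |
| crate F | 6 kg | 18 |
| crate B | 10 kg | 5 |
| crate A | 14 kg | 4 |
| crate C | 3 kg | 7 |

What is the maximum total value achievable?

59

Allowing fractional choices, the relaxed optimum would be about 61.5, but items are indivisible.
crate E + crate D + crate F + crate B + crate C: weight 8 + 16 + 6 + 10 + 3 = 43 ≤ 44, value 13 + 15 + 18 + 5 + 7 = 58.
crate E + crate D + crate G + crate F + crate C: weight 8 + 16 + 6 + 6 + 3 = 39 ≤ 44, value 13 + 15 + 6 + 18 + 7 = 59.
Best is crate E, crate D, crate G, crate F, and crate C with total value 59.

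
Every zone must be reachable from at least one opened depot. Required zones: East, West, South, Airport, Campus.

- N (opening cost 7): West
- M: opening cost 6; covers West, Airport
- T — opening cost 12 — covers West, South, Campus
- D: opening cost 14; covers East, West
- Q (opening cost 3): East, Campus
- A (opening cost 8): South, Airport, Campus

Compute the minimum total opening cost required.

17

This is an integer covering problem.
Choose M, Q, and A: together they cover East, West, South, Airport, Campus — every zone.
Total opening cost: 6 + 3 + 8 = 17.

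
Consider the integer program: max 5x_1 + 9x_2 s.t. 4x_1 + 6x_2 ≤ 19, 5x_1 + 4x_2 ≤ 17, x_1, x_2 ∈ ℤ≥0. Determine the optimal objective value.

(x_1,x_2)=(0,3) is feasible, giving 27.
(x_1,x_2)=(1,2) is feasible, giving 23.
(x_1,x_2)=(0,2) is feasible, giving 18.
No feasible integer point exceeds 27.

27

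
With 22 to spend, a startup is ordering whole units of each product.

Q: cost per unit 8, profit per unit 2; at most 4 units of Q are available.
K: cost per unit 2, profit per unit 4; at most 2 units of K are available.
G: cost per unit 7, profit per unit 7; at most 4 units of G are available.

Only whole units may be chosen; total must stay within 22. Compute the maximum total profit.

2×K and 2×G: cost 18 ≤ 22, profit 2·4 + 2·7 = 22.
3×G: cost 21 ≤ 22, profit 3·7 = 21.
Best is 22.

22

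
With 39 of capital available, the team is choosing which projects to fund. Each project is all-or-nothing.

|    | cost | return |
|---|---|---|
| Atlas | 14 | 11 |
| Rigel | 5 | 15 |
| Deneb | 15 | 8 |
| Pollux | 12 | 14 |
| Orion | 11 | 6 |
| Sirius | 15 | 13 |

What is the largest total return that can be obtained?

Rigel + Pollux + Sirius: cost 5 + 12 + 15 = 32 ≤ 39, return 15 + 14 + 13 = 42.
Atlas + Rigel + Pollux: cost 14 + 5 + 12 = 31 ≤ 39, return 11 + 15 + 14 = 40.
Best is Rigel, Pollux, and Sirius with total return 42.

42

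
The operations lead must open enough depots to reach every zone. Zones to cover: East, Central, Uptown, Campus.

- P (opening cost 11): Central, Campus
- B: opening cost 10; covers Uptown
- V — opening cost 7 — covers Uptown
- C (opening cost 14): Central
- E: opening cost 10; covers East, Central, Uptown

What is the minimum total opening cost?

21

Choose P and E: together they cover East, Central, Uptown, Campus — every zone.
Total opening cost: 11 + 10 = 21.
No cover costs less than 21.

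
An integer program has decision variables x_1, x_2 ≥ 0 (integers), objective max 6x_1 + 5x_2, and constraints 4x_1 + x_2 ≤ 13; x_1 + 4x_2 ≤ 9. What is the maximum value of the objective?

23

(x_1,x_2)=(3,1): 4·3+1·1=13≤13, 1·3+4·1=7≤9, objective 23.
(x_1,x_2)=(3,0): 4·3+1·0=12≤13, 1·3+4·0=3≤9, objective 18.
(x_1,x_2)=(2,1): 4·2+1·1=9≤13, 1·2+4·1=6≤9, objective 17.
Maximum is 23 at (x_1,x_2)=(3,1).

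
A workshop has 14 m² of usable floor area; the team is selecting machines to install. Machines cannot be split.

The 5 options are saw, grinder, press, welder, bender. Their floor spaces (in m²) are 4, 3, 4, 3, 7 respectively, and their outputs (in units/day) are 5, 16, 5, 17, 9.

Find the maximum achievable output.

43

Take saw, grinder, press, and welder: floor space 4 + 3 + 4 + 3 = 14 ≤ 14, output 5 + 16 + 5 + 17 = 43.
No other feasible combination does better.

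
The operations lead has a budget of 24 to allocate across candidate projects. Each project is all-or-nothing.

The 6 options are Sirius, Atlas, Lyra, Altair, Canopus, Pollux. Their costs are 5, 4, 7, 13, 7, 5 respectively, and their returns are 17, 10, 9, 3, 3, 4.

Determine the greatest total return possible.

40

Treat it as a binary knapsack problem.
Allowing fractional choices, the relaxed optimum would be about 41.3, but projects are indivisible.
Sirius + Atlas + Lyra + Pollux: cost 5 + 4 + 7 + 5 = 21 ≤ 24, return 17 + 10 + 9 + 4 = 40.
Sirius + Atlas + Lyra + Canopus: cost 5 + 4 + 7 + 7 = 23 ≤ 24, return 17 + 10 + 9 + 3 = 39.
Best is Sirius, Atlas, Lyra, and Pollux with total return 40.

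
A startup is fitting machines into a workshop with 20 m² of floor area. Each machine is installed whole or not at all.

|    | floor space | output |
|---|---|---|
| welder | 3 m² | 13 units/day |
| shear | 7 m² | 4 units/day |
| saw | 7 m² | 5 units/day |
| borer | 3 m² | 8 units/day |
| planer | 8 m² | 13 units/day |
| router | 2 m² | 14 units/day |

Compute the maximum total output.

48

Allowing fractional choices, the relaxed optimum would be about 50.9, but machines are indivisible.
welder + saw + planer + router: floor space 3 + 7 + 8 + 2 = 20 ≤ 20, output 13 + 5 + 13 + 14 = 45.
welder + shear + planer + router: floor space 3 + 7 + 8 + 2 = 20 ≤ 20, output 13 + 4 + 13 + 14 = 44.
welder + borer + planer + router: floor space 3 + 3 + 8 + 2 = 16 ≤ 20, output 13 + 8 + 13 + 14 = 48.
Best is welder, borer, planer, and router with total output 48.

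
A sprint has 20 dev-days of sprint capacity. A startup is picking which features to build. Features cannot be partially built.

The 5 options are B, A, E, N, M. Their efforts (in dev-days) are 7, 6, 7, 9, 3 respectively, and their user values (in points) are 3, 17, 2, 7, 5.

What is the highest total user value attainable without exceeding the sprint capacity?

Allowing fractional choices, the relaxed optimum would be about 29.9, but features are indivisible.
A + N + M: effort 6 + 9 + 3 = 18 ≤ 20, user value 17 + 7 + 5 = 29.
B + A + M: effort 7 + 6 + 3 = 16 ≤ 20, user value 3 + 17 + 5 = 25.
Best is A, N, and M with total user value 29.

29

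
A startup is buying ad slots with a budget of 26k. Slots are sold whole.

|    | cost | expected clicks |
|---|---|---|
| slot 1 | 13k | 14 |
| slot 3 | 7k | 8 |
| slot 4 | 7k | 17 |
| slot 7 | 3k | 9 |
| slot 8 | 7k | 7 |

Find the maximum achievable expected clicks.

Take slot 3, slot 4, slot 7, and slot 8: cost 7 + 7 + 3 + 7 = 24 ≤ 26, expected clicks 8 + 17 + 9 + 7 = 41.
No other feasible combination does better.

41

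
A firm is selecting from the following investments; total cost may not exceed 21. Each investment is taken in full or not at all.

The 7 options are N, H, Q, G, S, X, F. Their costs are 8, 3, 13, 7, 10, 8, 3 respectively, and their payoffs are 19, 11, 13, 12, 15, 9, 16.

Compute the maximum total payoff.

58

N + H + G + F: cost 8 + 3 + 7 + 3 = 21 ≤ 21, payoff 19 + 11 + 12 + 16 = 58.
H + G + X + F: cost 3 + 7 + 8 + 3 = 21 ≤ 21, payoff 11 + 12 + 9 + 16 = 48.
N + S + F: cost 8 + 10 + 3 = 21 ≤ 21, payoff 19 + 15 + 16 = 50.
Best is N, H, G, and F with total payoff 58.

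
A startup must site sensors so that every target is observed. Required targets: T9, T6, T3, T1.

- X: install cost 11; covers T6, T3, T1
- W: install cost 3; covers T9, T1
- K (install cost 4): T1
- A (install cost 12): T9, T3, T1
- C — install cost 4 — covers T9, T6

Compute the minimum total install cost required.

14

The greedy cost-per-new-target heuristic would pick W, C, and X for 18, but a cheaper cover exists.
Choose X and W: together they cover T9, T6, T3, T1 — every target.
Total install cost: 11 + 3 = 14.
No cover costs less than 14.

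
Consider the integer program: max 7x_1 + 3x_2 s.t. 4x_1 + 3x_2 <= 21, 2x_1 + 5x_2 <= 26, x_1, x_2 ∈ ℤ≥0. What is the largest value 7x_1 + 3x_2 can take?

35

The continuous relaxation peaks at (5.25, 0) with value 36.75; rounding to a feasible lattice point costs some objective.
(x_1,x_2)=(5,0): 4·5+3·0=20≤21, 2·5+5·0=10≤26, objective 35.
(x_1,x_2)=(4,1): 4·4+3·1=19≤21, 2·4+5·1=13≤26, objective 31.
(x_1,x_2)=(4,0): 4·4+3·0=16≤21, 2·4+5·0=8≤26, objective 28.
No feasible integer point exceeds 35.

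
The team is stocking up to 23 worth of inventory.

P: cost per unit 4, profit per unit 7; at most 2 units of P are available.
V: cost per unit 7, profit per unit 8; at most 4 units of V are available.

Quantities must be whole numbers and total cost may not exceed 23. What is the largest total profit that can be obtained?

P has the best ratio (7/4); taking only P gives at most 2×7 = 14 (stopped by the supply cap of 2).
Mixing does better — 2×P and 2×V: cost 22 ≤ 23, profit 2·7 + 2·8 = 30.

30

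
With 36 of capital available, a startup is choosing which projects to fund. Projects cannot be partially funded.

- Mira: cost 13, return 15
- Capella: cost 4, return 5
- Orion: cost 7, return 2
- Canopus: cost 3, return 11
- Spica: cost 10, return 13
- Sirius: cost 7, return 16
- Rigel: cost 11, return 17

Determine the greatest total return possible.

Treat it as a binary knapsack problem.
Allowing fractional choices, the relaxed optimum would be about 63.2, but projects are indivisible.
Capella + Canopus + Spica + Sirius + Rigel: cost 4 + 3 + 10 + 7 + 11 = 35 ≤ 36, return 5 + 11 + 13 + 16 + 17 = 62.
Mira + Canopus + Sirius + Rigel: cost 13 + 3 + 7 + 11 = 34 ≤ 36, return 15 + 11 + 16 + 17 = 59.
Canopus + Spica + Sirius + Rigel: cost 3 + 10 + 7 + 11 = 31 ≤ 36, return 11 + 13 + 16 + 17 = 57.
Best is Capella, Canopus, Spica, Sirius, and Rigel with total return 62.

62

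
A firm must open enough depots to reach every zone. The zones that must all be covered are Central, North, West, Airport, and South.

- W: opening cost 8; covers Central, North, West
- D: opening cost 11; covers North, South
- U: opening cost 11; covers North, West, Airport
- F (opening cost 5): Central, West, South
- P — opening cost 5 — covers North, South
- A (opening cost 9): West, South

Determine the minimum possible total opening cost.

Choose U and F: together they cover Central, North, West, Airport, South — every zone.
Total opening cost: 11 + 5 = 16.

16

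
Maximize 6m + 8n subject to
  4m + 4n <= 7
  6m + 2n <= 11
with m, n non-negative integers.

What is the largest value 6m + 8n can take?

(m,n)=(0,1): 4·0+4·1=4≤7, 6·0+2·1=2≤11, objective 8.
(m,n)=(1,0): 4·1+4·0=4≤7, 6·1+2·0=6≤11, objective 6.
No feasible integer point exceeds 8.

8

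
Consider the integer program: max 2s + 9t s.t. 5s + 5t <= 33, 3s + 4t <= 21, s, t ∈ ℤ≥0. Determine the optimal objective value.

45

(s,t)=(0,5) is feasible, giving 45.
(s,t)=(1,4) is feasible, giving 38.
(s,t)=(0,4) is feasible, giving 36.
The best lattice point is (0,5), giving 45.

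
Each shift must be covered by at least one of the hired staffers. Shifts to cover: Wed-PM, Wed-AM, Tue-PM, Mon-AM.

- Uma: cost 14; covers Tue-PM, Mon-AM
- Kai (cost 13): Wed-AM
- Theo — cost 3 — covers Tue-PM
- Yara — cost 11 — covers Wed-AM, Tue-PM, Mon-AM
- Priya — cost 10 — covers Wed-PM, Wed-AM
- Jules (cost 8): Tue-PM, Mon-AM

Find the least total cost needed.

18

This is a weighted set-cover instance.
The greedy cost-per-new-shift heuristic would pick Theo, Priya, and Jules for 21, but a cheaper cover exists.
Choose Priya and Jules: together they cover Wed-PM, Wed-AM, Tue-PM, Mon-AM — every shift.
Total cost: 10 + 8 = 18.
No cover costs less than 18.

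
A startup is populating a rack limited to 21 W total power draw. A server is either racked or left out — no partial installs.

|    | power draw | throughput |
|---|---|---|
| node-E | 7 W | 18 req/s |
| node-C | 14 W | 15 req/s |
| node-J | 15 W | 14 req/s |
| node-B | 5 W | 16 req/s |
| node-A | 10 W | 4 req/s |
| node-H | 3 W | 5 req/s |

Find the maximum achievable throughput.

This is an integer program with binary decision variables.
node-E + node-B: power draw 7 + 5 = 12 ≤ 21, throughput 18 + 16 = 34.
node-E + node-B + node-H: power draw 7 + 5 + 3 = 15 ≤ 21, throughput 18 + 16 + 5 = 39.
Best is node-E, node-B, and node-H with total throughput 39.

39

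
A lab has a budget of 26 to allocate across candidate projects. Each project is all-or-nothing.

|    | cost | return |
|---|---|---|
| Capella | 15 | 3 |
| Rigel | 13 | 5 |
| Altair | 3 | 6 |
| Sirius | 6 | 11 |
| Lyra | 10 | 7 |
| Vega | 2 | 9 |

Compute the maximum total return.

33

Rigel + Altair + Sirius + Vega: cost 13 + 3 + 6 + 2 = 24 ≤ 26, return 5 + 6 + 11 + 9 = 31.
Altair + Sirius + Lyra + Vega: cost 3 + 6 + 10 + 2 = 21 ≤ 26, return 6 + 11 + 7 + 9 = 33.
Best is Altair, Sirius, Lyra, and Vega with total return 33.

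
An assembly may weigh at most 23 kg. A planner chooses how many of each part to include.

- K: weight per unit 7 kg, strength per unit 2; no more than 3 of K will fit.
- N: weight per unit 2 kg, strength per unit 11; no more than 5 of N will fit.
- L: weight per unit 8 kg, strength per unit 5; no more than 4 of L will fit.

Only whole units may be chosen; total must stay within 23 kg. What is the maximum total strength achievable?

N has the best ratio (11/2); taking only N gives at most 5×11 = 55 (stopped by the supply cap of 5).
Mixing does better — 5×N and 1×L: weight 18 ≤ 23, strength 5·11 + 1·5 = 60.

60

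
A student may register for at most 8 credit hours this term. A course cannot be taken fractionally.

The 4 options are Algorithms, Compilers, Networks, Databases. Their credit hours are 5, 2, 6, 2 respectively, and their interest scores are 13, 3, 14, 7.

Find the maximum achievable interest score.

Algorithms + Databases: credit hours 5 + 2 = 7 ≤ 8, interest score 13 + 7 = 20.
Networks + Databases: credit hours 6 + 2 = 8 ≤ 8, interest score 14 + 7 = 21.
Best is Networks and Databases with total interest score 21.

21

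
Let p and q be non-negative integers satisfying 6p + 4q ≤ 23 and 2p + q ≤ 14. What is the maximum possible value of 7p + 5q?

(p,q)=(1,4): 6·1+4·4=22≤23, 2·1+1·4=6≤14, objective 27.
(p,q)=(0,5): 6·0+4·5=20≤23, 2·0+1·5=5≤14, objective 25.
(p,q)=(1,3): 6·1+4·3=18≤23, 2·1+1·3=5≤14, objective 22.
(p,q)=(0,4): 6·0+4·4=16≤23, 2·0+1·4=4≤14, objective 20.
Maximum is 27 at (p,q)=(1,4).

27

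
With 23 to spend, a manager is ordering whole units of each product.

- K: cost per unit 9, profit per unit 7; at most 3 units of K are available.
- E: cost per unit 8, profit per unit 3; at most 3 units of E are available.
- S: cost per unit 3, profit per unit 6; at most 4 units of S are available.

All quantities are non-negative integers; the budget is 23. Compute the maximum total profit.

31

S has the best ratio (6/3); taking only S gives at most 4×6 = 24 (stopped by the supply cap of 4).
Mixing does better — 1×K and 4×S: cost 21 ≤ 23, profit 1·7 + 4·6 = 31.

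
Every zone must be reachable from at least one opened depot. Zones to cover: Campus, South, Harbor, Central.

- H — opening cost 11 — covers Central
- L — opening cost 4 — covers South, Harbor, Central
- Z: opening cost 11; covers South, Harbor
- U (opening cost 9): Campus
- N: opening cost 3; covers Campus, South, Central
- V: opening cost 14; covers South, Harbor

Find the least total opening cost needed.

This is a weighted set-cover instance.
Choose L and N: together they cover Campus, South, Harbor, Central — every zone.
Total opening cost: 4 + 3 = 7.

7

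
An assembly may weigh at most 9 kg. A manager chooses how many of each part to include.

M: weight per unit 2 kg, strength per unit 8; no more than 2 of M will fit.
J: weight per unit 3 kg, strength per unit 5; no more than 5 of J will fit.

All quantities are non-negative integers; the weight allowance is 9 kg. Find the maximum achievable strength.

21

This is a bounded integer knapsack.
M has the best ratio (8/2); taking only M gives at most 2×8 = 16 (stopped by the supply cap of 2).
Mixing does better — 2×M and 1×J: weight 7 ≤ 9, strength 2·8 + 1·5 = 21.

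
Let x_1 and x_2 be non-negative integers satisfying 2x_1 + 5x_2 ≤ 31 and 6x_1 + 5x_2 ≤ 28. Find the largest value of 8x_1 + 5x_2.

(x_1,x_2)=(3,2): 2·3+5·2=16≤31, 6·3+5·2=28≤28, objective 34.
(x_1,x_2)=(4,0): 2·4+5·0=8≤31, 6·4+5·0=24≤28, objective 32.
(x_1,x_2)=(2,3): 2·2+5·3=19≤31, 6·2+5·3=27≤28, objective 31.
The best lattice point is (3,2), giving 34.

34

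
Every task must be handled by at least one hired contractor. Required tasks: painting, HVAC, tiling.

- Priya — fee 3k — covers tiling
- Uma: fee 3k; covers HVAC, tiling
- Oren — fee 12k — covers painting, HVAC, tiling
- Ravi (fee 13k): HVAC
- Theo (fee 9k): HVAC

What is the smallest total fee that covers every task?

The greedy cost-per-new-task heuristic would pick Uma and Oren for 15, but a cheaper cover exists.
Oren alone covers painting, HVAC, tiling — every task.
Total fee: 12.
No cover costs less than 12.

12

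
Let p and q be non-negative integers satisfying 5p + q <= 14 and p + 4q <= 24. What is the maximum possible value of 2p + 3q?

18

Relaxing integrality, the LP optimum is 20.11 at (p,q) = (1.68, 5.58), which is not an integer point.
(p,q)=(0,6): 5·0+1·6=6≤14, 1·0+4·6=24≤24, objective 18.
(p,q)=(1,5): 5·1+1·5=10≤14, 1·1+4·5=21≤24, objective 17.
(p,q)=(2,4): 5·2+1·4=14≤14, 1·2+4·4=18≤24, objective 16.
(p,q)=(0,5): 5·0+1·5=5≤14, 1·0+4·5=20≤24, objective 15.
Maximum is 18 at (p,q)=(0,6).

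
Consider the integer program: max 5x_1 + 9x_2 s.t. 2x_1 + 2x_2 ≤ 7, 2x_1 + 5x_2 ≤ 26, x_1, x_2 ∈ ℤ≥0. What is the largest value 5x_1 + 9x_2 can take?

27

The continuous relaxation peaks at (0, 3.5) with value 31.50; rounding to a feasible lattice point costs some objective.
(x_1,x_2)=(0,3): 2·0+2·3=6≤7, 2·0+5·3=15≤26, objective 27.
(x_1,x_2)=(1,2): 2·1+2·2=6≤7, 2·1+5·2=12≤26, objective 23.
(x_1,x_2)=(0,2): 2·0+2·2=4≤7, 2·0+5·2=10≤26, objective 18.
The best lattice point is (0,3), giving 27.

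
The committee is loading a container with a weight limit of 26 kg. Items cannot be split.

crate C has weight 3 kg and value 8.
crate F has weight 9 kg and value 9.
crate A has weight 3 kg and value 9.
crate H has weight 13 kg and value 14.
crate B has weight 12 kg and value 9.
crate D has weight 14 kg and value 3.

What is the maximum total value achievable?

crate C + crate A + crate H: weight 3 + 3 + 13 = 19 ≤ 26, value 8 + 9 + 14 = 31.
crate C + crate F + crate H: weight 3 + 9 + 13 = 25 ≤ 26, value 8 + 9 + 14 = 31.
crate F + crate A + crate H: weight 9 + 3 + 13 = 25 ≤ 26, value 9 + 9 + 14 = 32.
Best is crate F, crate A, and crate H with total value 32.

32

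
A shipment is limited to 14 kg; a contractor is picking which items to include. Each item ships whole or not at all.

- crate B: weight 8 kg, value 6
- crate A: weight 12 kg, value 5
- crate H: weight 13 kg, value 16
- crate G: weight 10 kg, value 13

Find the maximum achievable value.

16

Allowing fractional choices, the relaxed optimum would be about 17.9, but items are indivisible.
crate B: weight 8 ≤ 14, value 6.
crate H: weight 13 ≤ 14, value 16.
crate G: weight 10 ≤ 14, value 13.
Best is crate H with total value 16.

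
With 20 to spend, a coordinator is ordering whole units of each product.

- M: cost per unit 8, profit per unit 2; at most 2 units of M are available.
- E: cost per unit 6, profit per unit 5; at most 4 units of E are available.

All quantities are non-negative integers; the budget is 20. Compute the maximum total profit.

15

This is a bounded integer knapsack.
Take 3×E: cost 18 ≤ 20, profit 3·5 = 15.
No other integer combination yields more.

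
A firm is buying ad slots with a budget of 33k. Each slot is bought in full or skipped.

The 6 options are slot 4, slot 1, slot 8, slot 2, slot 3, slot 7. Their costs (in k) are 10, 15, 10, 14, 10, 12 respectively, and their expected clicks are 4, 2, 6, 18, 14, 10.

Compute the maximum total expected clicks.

32

This is an integer program with binary decision variables.
slot 8 + slot 3 + slot 7: cost 10 + 10 + 12 = 32 ≤ 33, expected clicks 6 + 14 + 10 = 30.
slot 2 + slot 7: cost 14 + 12 = 26 ≤ 33, expected clicks 18 + 10 = 28.
slot 2 + slot 3: cost 14 + 10 = 24 ≤ 33, expected clicks 18 + 14 = 32.
Best is slot 2 and slot 3 with total expected clicks 32.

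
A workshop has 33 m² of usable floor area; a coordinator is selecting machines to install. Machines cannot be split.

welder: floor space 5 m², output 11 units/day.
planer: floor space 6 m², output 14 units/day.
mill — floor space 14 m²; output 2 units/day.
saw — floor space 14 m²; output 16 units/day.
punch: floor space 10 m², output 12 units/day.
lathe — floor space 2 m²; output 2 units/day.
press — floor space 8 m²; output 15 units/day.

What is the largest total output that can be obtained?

This is an integer program with binary decision variables.
welder + planer + punch + press: floor space 5 + 6 + 10 + 8 = 29 ≤ 33, output 11 + 14 + 12 + 15 = 52.
welder + planer + saw + press: floor space 5 + 6 + 14 + 8 = 33 ≤ 33, output 11 + 14 + 16 + 15 = 56.
welder + planer + punch + lathe + press: floor space 5 + 6 + 10 + 2 + 8 = 31 ≤ 33, output 11 + 14 + 12 + 2 + 15 = 54.
Best is welder, planer, saw, and press with total output 56.

56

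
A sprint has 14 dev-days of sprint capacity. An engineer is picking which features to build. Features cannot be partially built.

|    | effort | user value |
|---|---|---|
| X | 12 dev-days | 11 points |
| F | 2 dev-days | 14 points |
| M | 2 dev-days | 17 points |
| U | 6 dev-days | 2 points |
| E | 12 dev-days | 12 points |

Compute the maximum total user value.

F + M: effort 2 + 2 = 4 ≤ 14, user value 14 + 17 = 31.
F + M + U: effort 2 + 2 + 6 = 10 ≤ 14, user value 14 + 17 + 2 = 33.
Best is F, M, and U with total user value 33.

33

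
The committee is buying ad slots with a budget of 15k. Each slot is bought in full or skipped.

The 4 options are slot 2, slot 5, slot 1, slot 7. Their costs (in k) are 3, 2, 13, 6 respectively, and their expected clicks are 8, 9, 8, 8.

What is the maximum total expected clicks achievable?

25

This is an integer program with binary decision variables.
slot 2 + slot 5 + slot 7: cost 3 + 2 + 6 = 11 ≤ 15, expected clicks 8 + 9 + 8 = 25.
slot 2 + slot 5: cost 3 + 2 = 5 ≤ 15, expected clicks 8 + 9 = 17.
slot 5 + slot 7: cost 2 + 6 = 8 ≤ 15, expected clicks 9 + 8 = 17.
Best is slot 2, slot 5, and slot 7 with total expected clicks 25.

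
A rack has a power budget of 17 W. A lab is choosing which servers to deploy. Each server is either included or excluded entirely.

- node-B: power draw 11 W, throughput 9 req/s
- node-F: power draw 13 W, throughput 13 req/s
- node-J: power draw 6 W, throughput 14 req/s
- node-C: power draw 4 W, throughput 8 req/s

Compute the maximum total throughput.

node-B + node-J: power draw 11 + 6 = 17 ≤ 17, throughput 9 + 14 = 23.
node-F + node-C: power draw 13 + 4 = 17 ≤ 17, throughput 13 + 8 = 21.
node-J + node-C: power draw 6 + 4 = 10 ≤ 17, throughput 14 + 8 = 22.
Best is node-B and node-J with total throughput 23.

23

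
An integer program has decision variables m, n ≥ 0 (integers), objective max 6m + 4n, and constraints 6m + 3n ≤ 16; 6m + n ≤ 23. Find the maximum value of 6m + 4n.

(m,n)=(0,5): 6·0+3·5=15≤16, 6·0+1·5=5≤23, objective 20.
(m,n)=(0,4): 6·0+3·4=12≤16, 6·0+1·4=4≤23, objective 16.
Maximum is 20 at (m,n)=(0,5).

20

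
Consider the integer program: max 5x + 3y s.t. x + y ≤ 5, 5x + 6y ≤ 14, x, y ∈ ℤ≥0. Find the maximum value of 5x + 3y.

10

(x,y)=(2,0): 1·2+1·0=2≤5, 5·2+6·0=10≤14, objective 10.
(x,y)=(1,1): 1·1+1·1=2≤5, 5·1+6·1=11≤14, objective 8.
(x,y)=(1,0): 1·1+1·0=1≤5, 5·1+6·0=5≤14, objective 5.
The best lattice point is (2,0), giving 10.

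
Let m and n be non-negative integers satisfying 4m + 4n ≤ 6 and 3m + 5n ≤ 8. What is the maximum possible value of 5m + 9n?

Relaxing integrality, the LP optimum is 13.50 at (m,n) = (0, 1.5), which is not an integer point.
(m,n)=(0,1): 4·0+4·1=4≤6, 3·0+5·1=5≤8, objective 9.
(m,n)=(1,0): 4·1+4·0=4≤6, 3·1+5·0=3≤8, objective 5.
(m,n)=(0,0): 4·0+4·0=0≤6, 3·0+5·0=0≤8, objective 0.
The best lattice point is (0,1), giving 9.

9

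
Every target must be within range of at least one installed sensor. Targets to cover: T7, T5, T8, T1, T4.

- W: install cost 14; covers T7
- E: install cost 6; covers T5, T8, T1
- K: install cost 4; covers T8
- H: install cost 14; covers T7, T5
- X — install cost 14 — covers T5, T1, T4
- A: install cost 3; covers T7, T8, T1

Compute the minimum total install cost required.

The greedy cost-per-new-target heuristic would pick A, E, and X for 23, but a cheaper cover exists.
Choose X and A: together they cover T7, T5, T8, T1, T4 — every target.
Total install cost: 14 + 3 = 17.
No cover costs less than 17.

17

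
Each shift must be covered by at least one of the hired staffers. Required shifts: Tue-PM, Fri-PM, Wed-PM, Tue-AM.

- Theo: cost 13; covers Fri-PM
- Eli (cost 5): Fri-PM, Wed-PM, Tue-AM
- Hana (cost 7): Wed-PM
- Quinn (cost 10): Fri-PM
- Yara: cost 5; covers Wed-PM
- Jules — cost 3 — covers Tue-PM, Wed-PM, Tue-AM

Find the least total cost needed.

8

Choose Eli and Jules: together they cover Tue-PM, Fri-PM, Wed-PM, Tue-AM — every shift.
Total cost: 5 + 3 = 8.
No cover costs less than 8.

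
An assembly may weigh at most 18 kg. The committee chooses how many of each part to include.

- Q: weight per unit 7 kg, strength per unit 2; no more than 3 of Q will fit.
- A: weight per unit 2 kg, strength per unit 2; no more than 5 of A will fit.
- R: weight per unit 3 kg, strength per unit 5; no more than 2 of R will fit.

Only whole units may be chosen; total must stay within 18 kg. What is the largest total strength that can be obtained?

This is a bounded integer knapsack.
R has the best ratio (5/3); taking only R gives at most 2×5 = 10 (stopped by the supply cap of 2).
Mixing does better — 5×A and 2×R: weight 16 ≤ 18, strength 5·2 + 2·5 = 20.

20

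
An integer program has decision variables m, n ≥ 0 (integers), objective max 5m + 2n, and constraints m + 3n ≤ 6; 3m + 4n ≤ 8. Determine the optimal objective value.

10

Relaxing integrality, the LP optimum is 13.33 at (m,n) = (2.67, 0), which is not an integer point.
(m,n)=(2,0): 1·2+3·0=2≤6, 3·2+4·0=6≤8, objective 10.
(m,n)=(1,1): 1·1+3·1=4≤6, 3·1+4·1=7≤8, objective 7.
The best lattice point is (2,0), giving 10.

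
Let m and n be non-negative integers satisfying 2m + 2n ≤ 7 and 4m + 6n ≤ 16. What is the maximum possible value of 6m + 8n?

The continuous relaxation peaks at (2.5, 1) with value 23.00; rounding to a feasible lattice point costs some objective.
(m,n)=(1,2): 2·1+2·2=6≤7, 4·1+6·2=16≤16, objective 22.
(m,n)=(2,1): 2·2+2·1=6≤7, 4·2+6·1=14≤16, objective 20.
(m,n)=(3,0): 2·3+2·0=6≤7, 4·3+6·0=12≤16, objective 18.
Maximum is 22 at (m,n)=(1,2).

22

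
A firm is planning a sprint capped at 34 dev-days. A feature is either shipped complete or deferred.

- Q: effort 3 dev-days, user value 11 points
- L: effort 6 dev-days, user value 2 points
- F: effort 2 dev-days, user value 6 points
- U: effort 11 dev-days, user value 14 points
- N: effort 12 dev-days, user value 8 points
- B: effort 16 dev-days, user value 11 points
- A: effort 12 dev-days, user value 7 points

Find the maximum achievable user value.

42

Take Q, F, U, and B: effort 3 + 2 + 11 + 16 = 32 ≤ 34, user value 11 + 6 + 14 + 11 = 42.
No other feasible combination does better.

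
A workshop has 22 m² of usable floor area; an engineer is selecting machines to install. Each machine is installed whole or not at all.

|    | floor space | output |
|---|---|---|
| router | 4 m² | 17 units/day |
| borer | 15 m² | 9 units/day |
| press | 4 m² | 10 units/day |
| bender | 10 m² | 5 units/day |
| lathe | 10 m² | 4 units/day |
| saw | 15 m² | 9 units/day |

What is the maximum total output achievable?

32

This is a 0-1 knapsack instance.
Take router, press, and bender: floor space 4 + 4 + 10 = 18 ≤ 22, output 17 + 10 + 5 = 32.
No other feasible combination does better.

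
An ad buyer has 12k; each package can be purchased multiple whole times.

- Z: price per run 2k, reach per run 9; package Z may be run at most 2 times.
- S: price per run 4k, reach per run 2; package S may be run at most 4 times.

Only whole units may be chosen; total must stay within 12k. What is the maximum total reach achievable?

22

This is a bounded integer knapsack.
Take 2×Z and 2×S: price 12 ≤ 12, reach 2·9 + 2·2 = 22.
Z has the best ratio (9/2) and is taken to its limit of 2; remaining capacity is filled optimally with the others.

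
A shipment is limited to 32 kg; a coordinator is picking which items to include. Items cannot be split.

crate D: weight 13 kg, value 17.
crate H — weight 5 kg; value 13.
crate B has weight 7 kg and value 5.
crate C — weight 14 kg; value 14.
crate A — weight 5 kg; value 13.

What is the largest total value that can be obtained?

crate D + crate H + crate C: weight 13 + 5 + 14 = 32 ≤ 32, value 17 + 13 + 14 = 44.
crate H + crate B + crate C + crate A: weight 5 + 7 + 14 + 5 = 31 ≤ 32, value 13 + 5 + 14 + 13 = 45.
crate D + crate H + crate B + crate A: weight 13 + 5 + 7 + 5 = 30 ≤ 32, value 17 + 13 + 5 + 13 = 48.
Best is crate D, crate H, crate B, and crate A with total value 48.

48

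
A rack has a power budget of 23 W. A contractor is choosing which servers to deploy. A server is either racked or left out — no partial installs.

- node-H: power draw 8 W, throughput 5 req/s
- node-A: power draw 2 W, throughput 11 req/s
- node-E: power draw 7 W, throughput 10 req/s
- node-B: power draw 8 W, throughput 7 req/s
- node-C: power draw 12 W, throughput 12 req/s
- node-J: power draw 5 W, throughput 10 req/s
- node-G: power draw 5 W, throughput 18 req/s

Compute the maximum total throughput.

49

Allowing fractional choices, the relaxed optimum would be about 53.0, but servers are indivisible.
node-A + node-E + node-B + node-G: power draw 2 + 7 + 8 + 5 = 22 ≤ 23, throughput 11 + 10 + 7 + 18 = 46.
node-A + node-E + node-J + node-G: power draw 2 + 7 + 5 + 5 = 19 ≤ 23, throughput 11 + 10 + 10 + 18 = 49.
node-A + node-B + node-J + node-G: power draw 2 + 8 + 5 + 5 = 20 ≤ 23, throughput 11 + 7 + 10 + 18 = 46.
Best is node-A, node-E, node-J, and node-G with total throughput 49.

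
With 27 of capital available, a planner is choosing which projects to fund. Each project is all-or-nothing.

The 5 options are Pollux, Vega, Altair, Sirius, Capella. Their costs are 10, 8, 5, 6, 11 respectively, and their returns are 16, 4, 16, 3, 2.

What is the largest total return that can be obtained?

Treat it as a binary knapsack problem.
Allowing fractional choices, the relaxed optimum would be about 38.0, but projects are indivisible.
Pollux + Altair + Sirius: cost 10 + 5 + 6 = 21 ≤ 27, return 16 + 16 + 3 = 35.
Pollux + Altair + Capella: cost 10 + 5 + 11 = 26 ≤ 27, return 16 + 16 + 2 = 34.
Pollux + Vega + Altair: cost 10 + 8 + 5 = 23 ≤ 27, return 16 + 4 + 16 = 36.
Best is Pollux, Vega, and Altair with total return 36.

36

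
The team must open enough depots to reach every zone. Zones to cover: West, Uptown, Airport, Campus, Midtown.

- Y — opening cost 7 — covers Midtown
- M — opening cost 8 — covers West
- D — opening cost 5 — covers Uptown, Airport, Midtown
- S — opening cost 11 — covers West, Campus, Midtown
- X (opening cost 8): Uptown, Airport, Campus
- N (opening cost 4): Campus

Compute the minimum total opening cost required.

16

Choose D and S: together they cover West, Uptown, Airport, Campus, Midtown — every zone.
Total opening cost: 5 + 11 = 16.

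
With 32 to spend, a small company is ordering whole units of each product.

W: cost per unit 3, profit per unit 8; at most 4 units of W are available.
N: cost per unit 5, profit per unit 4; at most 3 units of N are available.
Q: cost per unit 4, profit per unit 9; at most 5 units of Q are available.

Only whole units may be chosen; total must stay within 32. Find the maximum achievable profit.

77

Take 4×W and 5×Q: cost 32 ≤ 32, profit 4·8 + 5·9 = 77.
W has the best ratio (8/3) and is taken to its limit of 4; remaining capacity is filled optimally with the others.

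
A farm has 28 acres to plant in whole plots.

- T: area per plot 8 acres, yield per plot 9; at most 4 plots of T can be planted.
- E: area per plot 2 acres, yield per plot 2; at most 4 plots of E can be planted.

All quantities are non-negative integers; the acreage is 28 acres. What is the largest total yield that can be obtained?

T has the best ratio (9/8); taking only T gives at most 3×9 = 27 (stopped by the area limit).
Mixing does better — 3×T and 2×E: area 28 ≤ 28, yield 3·9 + 2·2 = 31.

31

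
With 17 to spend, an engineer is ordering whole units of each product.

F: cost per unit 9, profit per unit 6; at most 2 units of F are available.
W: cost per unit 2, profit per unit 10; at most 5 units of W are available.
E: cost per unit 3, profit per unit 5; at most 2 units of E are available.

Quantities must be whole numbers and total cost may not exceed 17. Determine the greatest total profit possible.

W has the best ratio (10/2); taking only W gives at most 5×10 = 50 (stopped by the supply cap of 5).
Mixing does better — 5×W and 2×E: cost 16 ≤ 17, profit 5·10 + 2·5 = 60.

60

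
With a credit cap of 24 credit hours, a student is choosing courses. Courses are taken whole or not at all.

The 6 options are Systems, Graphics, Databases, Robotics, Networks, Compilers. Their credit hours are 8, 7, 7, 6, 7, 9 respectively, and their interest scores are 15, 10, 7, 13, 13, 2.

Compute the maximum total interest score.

Systems + Robotics + Networks: credit hours 8 + 6 + 7 = 21 ≤ 24, interest score 15 + 13 + 13 = 41.
Systems + Graphics + Robotics: credit hours 8 + 7 + 6 = 21 ≤ 24, interest score 15 + 10 + 13 = 38.
Best is Systems, Robotics, and Networks with total interest score 41.

41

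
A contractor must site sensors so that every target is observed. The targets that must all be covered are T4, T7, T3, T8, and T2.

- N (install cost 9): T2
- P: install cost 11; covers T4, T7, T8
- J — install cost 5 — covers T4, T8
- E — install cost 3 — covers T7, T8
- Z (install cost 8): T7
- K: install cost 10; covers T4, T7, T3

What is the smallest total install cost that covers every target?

22

This is an integer covering problem.
The greedy cost-per-new-target heuristic would pick E, J, N, and K for 27, but a cheaper cover exists.
Choose N, E, and K: together they cover T4, T7, T3, T8, T2 — every target.
Total install cost: 9 + 3 + 10 = 22.
No cover costs less than 22.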